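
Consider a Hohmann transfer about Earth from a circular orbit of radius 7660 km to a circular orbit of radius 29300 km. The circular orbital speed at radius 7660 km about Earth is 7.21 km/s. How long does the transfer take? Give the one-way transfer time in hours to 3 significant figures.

From the circular-orbit relation v² = μ/r at r = 7660 km: μ = v²r = (7.21)² × 7660 = 3.98198×10^5 km³/s².
Transfer-ellipse semi-major axis a_t = (r₁ + r₂)/2 = (7660 + 29300)/2 = 18480 km.
Transfer time t = π√(a_t³/μ) = π√((18480)³ / 3.98198×10^5) = 12507 s.
Converting: 12507 s ÷ 3600 s/hour = 3.47 hours.

t = 3.47 hours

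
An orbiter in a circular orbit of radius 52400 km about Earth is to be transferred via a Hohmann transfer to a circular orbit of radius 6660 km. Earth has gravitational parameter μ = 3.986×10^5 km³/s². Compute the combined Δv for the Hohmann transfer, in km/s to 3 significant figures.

The Hohmann ellipse has a_t = (r₁ + r₂)/2 = 29530 km.
Circular speed at r₁: v₁ = √(μ/r₁) = √(3.986×10^5/52400) = 2.758 km/s.
On the transfer ellipse at r₁, vis-viva gives v_a = √[μ(2/r₁ − 1/a_t)] = 1.310 km/s.
First burn Δv₁ = |v_a − v₁| = 1.448 km/s.
At r₂, v₂ = √(μ/r₂) = 7.7363 km/s.
Transfer-orbit speed at r₂: v_p = √[μ(2/r₂ − 1/a_t)] = 10.305 km/s.
Second burn Δv₂ = |v₂ − v_p| = 2.569 km/s.
Δv = Δv₁ + Δv₂ = 1.448 + 2.569 = 4.017 km/s.

Δv = 4.02 km/s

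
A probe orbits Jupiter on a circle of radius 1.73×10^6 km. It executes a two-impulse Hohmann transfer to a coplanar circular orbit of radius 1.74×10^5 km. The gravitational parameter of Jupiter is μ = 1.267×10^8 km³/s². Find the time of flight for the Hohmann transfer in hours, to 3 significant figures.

The Hohmann ellipse has a_t = (r₁ + r₂)/2 = 9.520×10^5 km.
Half the transfer-orbit period gives t = π√(a_t³/μ) = 2.592×10^5 s.
Converting: 2.592×10^5 s ÷ 3600 s/hour = 72.0 hours.

t = 72.0 hours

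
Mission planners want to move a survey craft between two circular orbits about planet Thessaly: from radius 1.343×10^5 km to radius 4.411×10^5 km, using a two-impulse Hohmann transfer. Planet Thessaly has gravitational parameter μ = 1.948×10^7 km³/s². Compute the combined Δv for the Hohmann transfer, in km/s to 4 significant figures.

Δv = 4.974 km/s

Semi-major axis of the transfer orbit: a_t = (1.343×10^5 + 4.411×10^5)/2 = 2.877×10^5 km.
At r₁ the circular-orbit speed is v₁ = √(μ/r₁) = 12.044 km/s.
Transfer-orbit speed at r₁ (v² = μ(2/r − 1/a)): v_p = √[μ(2/r₁ − 1/a_t)] = 14.913 km/s.
First burn Δv₁ = |v_p − v₁| = 2.869 km/s.
Circular speed at r₂: v₂ = √(μ/r₂) = 6.645 km/s.
Transfer-orbit speed at r₂: v_a = √[μ(2/r₂ − 1/a_t)] = 4.540 km/s.
Second burn Δv₂ = |v₂ − v_a| = 2.105 km/s.
Δv = Δv₁ + Δv₂ = 2.869 + 2.105 = 4.974 km/s.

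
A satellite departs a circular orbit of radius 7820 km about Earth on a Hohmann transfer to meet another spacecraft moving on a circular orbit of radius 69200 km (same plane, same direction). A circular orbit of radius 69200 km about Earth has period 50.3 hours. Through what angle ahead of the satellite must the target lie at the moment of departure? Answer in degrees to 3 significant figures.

φ = 105°

From Kepler's third law T² = 4π²r³/μ at r = 69200 km, T = 50.3 hours = 50.3 × 3600 s = 1.8108×10^5 s: μ = 4π²r³/T² = 3.98967×10^5 km³/s².
Transfer-ellipse semi-major axis a_t = (r₁ + r₂)/2 = (7820 + 69200)/2 = 38510 km.
The half-period of the transfer ellipse is t = π√(a_t³/μ) = 37587 s.
The target's mean motion on its circular orbit is ω₂ = √(μ/r₂³) = 3.4698×10^-5 rad/s.
Angle swept by the target during transfer: ω₂·t = 1.3042 rad = 74.73°.
Arrival is 180° from departure on the ellipse, so φ = 180° − 74.73° = 105°.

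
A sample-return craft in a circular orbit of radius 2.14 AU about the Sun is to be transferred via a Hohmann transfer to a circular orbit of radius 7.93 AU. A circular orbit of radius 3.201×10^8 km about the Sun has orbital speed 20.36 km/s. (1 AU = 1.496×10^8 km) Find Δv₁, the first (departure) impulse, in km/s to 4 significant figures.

Δv₁ = 5.191 km/s

From the circular-orbit relation v² = μ/r at r = 3.201×10^8 km: μ = v²r = (20.36)² × 3.201×10^8 = 1.32691×10^11 km³/s².
In km: r₁ = 2.14 × 1.496×10^8 = 3.20144×10^8 km; r₂ = 7.93 × 1.496×10^8 = 1.186328×10^9 km.
The Hohmann ellipse has a_t = (r₁ + r₂)/2 = 7.53236×10^8 km.
On the circular orbit at r = 3.20144×10^8 km, v_c = √(μ/r) = 20.359 km/s.
Vis-viva on the transfer ellipse at r = 3.20144×10^8 km gives v_t = √[μ(2/r − 1/a_t)] = 25.550 km/s.
Δv₁ = |v_t − v_c| = |25.550 − 20.359| = 5.191 km/s.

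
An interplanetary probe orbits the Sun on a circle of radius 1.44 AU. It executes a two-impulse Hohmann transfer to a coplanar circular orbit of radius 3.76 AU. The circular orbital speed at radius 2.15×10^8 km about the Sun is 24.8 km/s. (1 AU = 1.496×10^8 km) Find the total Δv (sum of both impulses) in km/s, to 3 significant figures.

Δv = 8.94 km/s

From the circular-orbit relation v² = μ/r at r = 2.15×10^8 km: μ = v²r = (24.8)² × 2.15×10^8 = 1.32234×10^11 km³/s².
In km: r₁ = 1.44 × 1.496×10^8 = 2.15424×10^8 km; r₂ = 3.76 × 1.496×10^8 = 5.62496×10^8 km.
Semi-major axis of the transfer orbit: a_t = (2.15424×10^8 + 5.62496×10^8)/2 = 3.8896×10^8 km.
Circular speed at r₁: v₁ = √(μ/r₁) = √(1.32234×10^11/2.15424×10^8) = 24.77558 km/s.
Transfer-orbit speed at r₁ (vis-viva): v_p = √[μ(2/r₁ − 1/a_t)] = 29.79416 km/s.
First burn Δv₁ = |v_p − v₁| = 5.01858 km/s.
Circular speed at r₂: v₂ = √(μ/r₂) = 15.33244 km/s.
Transfer-orbit speed at r₂: v_a = √[μ(2/r₂ − 1/a_t)] = 11.41053 km/s.
Second burn Δv₂ = |v₂ − v_a| = 3.92191 km/s.
Total Δv = Δv₁ + Δv₂ = 8.940 km/s.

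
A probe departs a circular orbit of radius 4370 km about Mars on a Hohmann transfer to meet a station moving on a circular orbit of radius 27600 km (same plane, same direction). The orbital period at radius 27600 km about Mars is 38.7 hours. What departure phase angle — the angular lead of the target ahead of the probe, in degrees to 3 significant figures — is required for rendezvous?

From Kepler's third law T² = 4π²r³/μ at r = 27600 km, T = 38.7 hours = 38.7 × 3600 s = 1.3932×10^5 s: μ = 4π²r³/T² = 42762.2 km³/s².
Semi-major axis of the transfer orbit: a_t = (4370 + 27600)/2 = 15985 km.
Transfer time t = π√(a_t³/μ) = 30704 s.
The target's mean motion on its circular orbit is ω₂ = √(μ/r₂³) = 4.5099×10^-5 rad/s.
Angle swept by the target during transfer: ω₂·t = 1.3847 rad = 79.34°.
Arrival is 180° from departure on the ellipse, so φ = 180° − 79.34° = 101°.

φ = 101°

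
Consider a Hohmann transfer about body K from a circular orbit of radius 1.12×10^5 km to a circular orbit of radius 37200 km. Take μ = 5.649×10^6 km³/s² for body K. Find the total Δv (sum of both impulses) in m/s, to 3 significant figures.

Semi-major axis of the transfer orbit: a_t = (1.120×10^5 + 37200)/2 = 74600 km.
Circular speed at r₁: v₁ = √(μ/r₁) = √(5.649×10^6/1.120×10^5) = 7.102 km/s.
On the transfer ellipse at r₁, v² = μ(2/r − 1/a) gives v_a = √[μ(2/r₁ − 1/a_t)] = 5.015 km/s.
First burn Δv₁ = |v_a − v₁| = 2.087 km/s.
At r₂, v₂ = √(μ/r₂) = 12.323 km/s.
Transfer-orbit speed at r₂: v_p = √[μ(2/r₂ − 1/a_t)] = 15.099 km/s.
Second burn Δv₂ = |v₂ − v_p| = 2.776 km/s.
Δv = Δv₁ + Δv₂ = 2.087 + 2.776 = 4.863 km/s.

Δv = 4860 m/s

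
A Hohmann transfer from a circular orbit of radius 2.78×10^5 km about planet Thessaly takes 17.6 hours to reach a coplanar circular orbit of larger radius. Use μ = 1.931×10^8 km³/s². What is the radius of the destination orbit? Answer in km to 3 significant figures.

r₂ = 5.79×10^5 km

Transfer time t = 17.6 hours = 63360 s, and t = π√(a_t³/μ).
So a_t = (μ t²/π²)^(1/3) = (1.931×10^8 × (63360)² / π²)^(1/3) = 4.2826×10^5 km.
Since a_t = (r₁ + r₂)/2, r₂ = 2a_t − r₁ = 2×4.2826×10^5 − 2.780×10^5 = 5.7852×10^5 km.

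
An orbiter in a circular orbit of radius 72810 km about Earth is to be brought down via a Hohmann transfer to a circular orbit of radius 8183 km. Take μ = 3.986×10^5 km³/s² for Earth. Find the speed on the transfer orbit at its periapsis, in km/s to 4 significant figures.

v = 9.358 km/s

The Hohmann ellipse has a_t = (r₁ + r₂)/2 = 40496.5 km.
At periapsis, r = 8183 km.
From the vis-viva equation, v = √[μ(2/r − 1/a_t)] = 9.358 km/s.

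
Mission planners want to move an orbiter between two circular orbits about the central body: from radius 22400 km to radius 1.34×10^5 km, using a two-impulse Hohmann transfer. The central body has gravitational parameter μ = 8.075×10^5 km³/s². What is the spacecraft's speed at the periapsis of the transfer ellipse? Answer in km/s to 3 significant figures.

The Hohmann ellipse has a_t = (r₁ + r₂)/2 = 78200 km.
The periapsis of the transfer ellipse is at r = 22400 km.
From the vis-viva equation, v = √[μ(2/r − 1/a_t)] = 7.860 km/s.

v = 7.86 km/s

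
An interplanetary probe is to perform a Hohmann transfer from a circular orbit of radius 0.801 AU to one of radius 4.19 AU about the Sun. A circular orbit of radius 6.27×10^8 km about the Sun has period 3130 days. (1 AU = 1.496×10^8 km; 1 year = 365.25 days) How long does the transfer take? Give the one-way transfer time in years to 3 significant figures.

From Kepler's third law T² = 4π²r³/μ at r = 6.27×10^8 km, T = 3130 days = 3130 × 86400 s = 2.70432×10^8 s: μ = 4π²r³/T² = 1.33060×10^11 km³/s².
In km: r₁ = 0.801 × 1.496×10^8 = 1.198296×10^8 km; r₂ = 4.19 × 1.496×10^8 = 6.26824×10^8 km.
Semi-major axis of the transfer orbit: a_t = (1.198296×10^8 + 6.26824×10^8)/2 = 3.733268×10^8 km.
By Kepler's third law the transfer-orbit period is T = 2π√(a_t³/μ), so t = T/2 = 6.212×10^7 s.
Converting: 6.212×10^7 s ÷ 3.15576×10^7 s/year (365.25 × 86400) = 1.97 years.

t = 1.97 years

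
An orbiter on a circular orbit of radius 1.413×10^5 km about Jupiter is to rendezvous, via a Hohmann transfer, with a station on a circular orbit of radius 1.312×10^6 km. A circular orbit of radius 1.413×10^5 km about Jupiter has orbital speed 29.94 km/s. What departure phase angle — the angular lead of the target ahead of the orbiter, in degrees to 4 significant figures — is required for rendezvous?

From the circular-orbit relation v² = μ/r at r = 1.413×10^5 km: μ = v²r = (29.94)² × 1.413×10^5 = 1.26662×10^8 km³/s².
Transfer-ellipse semi-major axis a_t = (r₁ + r₂)/2 = (1.413×10^5 + 1.312×10^6)/2 = 7.2665×10^5 km.
The half-period of the transfer ellipse is t = π√(a_t³/μ) = 1.7291×10^5 s.
Target angular speed ω₂ = √(μ/r₂³) = 7.4890×10^-6 rad/s.
Angle swept by the target during transfer: ω₂·t = 1.2949 rad = 74.19°.
Arrival is 180° from departure on the ellipse, so φ = 180° − 74.19° = 105.8°.

φ = 105.8°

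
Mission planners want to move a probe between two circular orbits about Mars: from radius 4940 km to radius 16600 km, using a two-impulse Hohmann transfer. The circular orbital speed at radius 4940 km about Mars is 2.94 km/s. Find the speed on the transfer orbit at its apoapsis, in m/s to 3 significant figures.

From the circular-orbit relation v² = μ/r at r = 4940 km: μ = v²r = (2.94)² × 4940 = 42699.4 km³/s².
Transfer-ellipse semi-major axis a_t = (r₁ + r₂)/2 = (4940 + 16600)/2 = 10770 km.
At apoapsis, r = 16600 km.
Vis-viva: v = √[μ(2/r − 1/a_t)] = √[42699.4 × (2/16600 − 1/10770)] = 1.086 km/s.

v = 1090 m/s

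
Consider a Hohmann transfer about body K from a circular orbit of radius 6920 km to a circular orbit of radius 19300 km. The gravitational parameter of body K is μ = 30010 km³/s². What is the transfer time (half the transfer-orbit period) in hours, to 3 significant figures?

The Hohmann ellipse has a_t = (r₁ + r₂)/2 = 13110 km.
By Kepler's third law the transfer-orbit period is T = 2π√(a_t³/μ), so t = T/2 = 27220 s.
Converting: 27220 s ÷ 3600 s/hour = 7.56 hours.

t = 7.56 hours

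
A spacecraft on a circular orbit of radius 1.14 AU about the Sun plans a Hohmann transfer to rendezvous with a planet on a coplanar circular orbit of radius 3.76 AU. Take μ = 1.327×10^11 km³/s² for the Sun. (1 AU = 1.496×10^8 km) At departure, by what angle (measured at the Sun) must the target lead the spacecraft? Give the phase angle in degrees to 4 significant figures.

φ = 85.32°

In km: r₁ = 1.14 × 1.496×10^8 = 1.70544×10^8 km; r₂ = 3.76 × 1.496×10^8 = 5.62496×10^8 km.
The Hohmann ellipse has a_t = (r₁ + r₂)/2 = 3.6652×10^8 km.
Transfer time t = π√(a_t³/μ) = 6.0515×10^7 s.
The target's mean motion on its circular orbit is ω₂ = √(μ/r₂³) = 2.7306×10^-8 rad/s.
Angle swept by the target during transfer: ω₂·t = 1.6524 rad = 94.68°.
The spacecraft traverses 180° on the transfer ellipse, so the target must lead by 180° − 94.68° = 85.32°.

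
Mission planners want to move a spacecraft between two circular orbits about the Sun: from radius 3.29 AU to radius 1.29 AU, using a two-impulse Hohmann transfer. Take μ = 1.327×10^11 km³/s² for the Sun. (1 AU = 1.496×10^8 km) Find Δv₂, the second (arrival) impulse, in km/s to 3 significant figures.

Δv₂ = 5.21 km/s

In km: r₁ = 3.29 × 1.496×10^8 = 4.92184×10^8 km; r₂ = 1.29 × 1.496×10^8 = 1.92984×10^8 km.
Transfer-ellipse semi-major axis a_t = (r₁ + r₂)/2 = (4.92184×10^8 + 1.92984×10^8)/2 = 3.42584×10^8 km.
Circular speed at r = 1.92984×10^8 km: v_c = √(μ/r) = 26.223 km/s.
Vis-viva on the transfer ellipse at r = 1.92984×10^8 km gives v_t = √[μ(2/r − 1/a_t)] = 31.431 km/s.
Δv₂ = |v_t − v_c| = |31.431 − 26.223| = 5.208 km/s.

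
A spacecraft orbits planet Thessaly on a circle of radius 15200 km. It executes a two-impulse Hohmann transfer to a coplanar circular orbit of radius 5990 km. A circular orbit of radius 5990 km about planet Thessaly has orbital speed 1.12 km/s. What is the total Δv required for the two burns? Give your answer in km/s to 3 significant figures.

Δv = 0.396 km/s

From the circular-orbit relation v² = μ/r at r = 5990 km: μ = v²r = (1.12)² × 5990 = 7513.86 km³/s².
Semi-major axis of the transfer orbit: a_t = (15200 + 5990)/2 = 10595 km.
Circular speed at r₁: v₁ = √(μ/r₁) = √(7513.86/15200) = 0.7031 km/s.
Transfer-orbit speed at r₁ (v² = μ(2/r − 1/a)): v_a = √[μ(2/r₁ − 1/a_t)] = 0.5287 km/s.
First burn Δv₁ = |v_a − v₁| = 0.1744 km/s.
Circular speed at r₂: v₂ = √(μ/r₂) = 1.1200 km/s.
Transfer-orbit speed at r₂: v_p = √[μ(2/r₂ − 1/a_t)] = 1.3415 km/s.
Second burn Δv₂ = |v₂ − v_p| = 0.2215 km/s.
Total Δv = Δv₁ + Δv₂ = 0.3959 km/s.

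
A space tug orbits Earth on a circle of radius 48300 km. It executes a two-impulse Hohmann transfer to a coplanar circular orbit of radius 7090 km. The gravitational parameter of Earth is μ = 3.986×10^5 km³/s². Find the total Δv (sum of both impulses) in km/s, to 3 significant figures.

Δv = 3.82 km/s

Semi-major axis of the transfer orbit: a_t = (48300 + 7090)/2 = 27695 km.
Circular speed at r₁: v₁ = √(μ/r₁) = √(3.986×10^5/48300) = 2.873 km/s.
Transfer-orbit speed at r₁ (v² = μ(2/r − 1/a)): v_a = √[μ(2/r₁ − 1/a_t)] = 1.454 km/s.
First burn Δv₁ = |v_a − v₁| = 1.419 km/s.
Circular speed at r₂: v₂ = √(μ/r₂) = 7.498 km/s.
Transfer-orbit speed at r₂: v_p = √[μ(2/r₂ − 1/a_t)] = 9.902 km/s.
Second burn Δv₂ = |v₂ − v_p| = 2.404 km/s.
Total Δv = Δv₁ + Δv₂ = 3.823 km/s.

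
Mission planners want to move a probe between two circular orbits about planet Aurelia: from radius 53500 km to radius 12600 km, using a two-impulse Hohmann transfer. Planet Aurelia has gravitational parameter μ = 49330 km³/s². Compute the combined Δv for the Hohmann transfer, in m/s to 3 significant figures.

Semi-major axis of the transfer orbit: a_t = (53500 + 12600)/2 = 33050 km.
At r₁ the circular-orbit speed is v₁ = √(μ/r₁) = 0.9602 km/s.
Transfer-orbit speed at r₁ (v² = μ(2/r − 1/a)): v_a = √[μ(2/r₁ − 1/a_t)] = 0.5929 km/s.
First burn Δv₁ = |v_a − v₁| = 0.3673 km/s.
Circular speed at r₂: v₂ = √(μ/r₂) = 1.9787 km/s.
Transfer-orbit speed at r₂: v_p = √[μ(2/r₂ − 1/a_t)] = 2.5175 km/s.
Second burn Δv₂ = |v₂ − v_p| = 0.5388 km/s.
Total Δv = Δv₁ + Δv₂ = 0.9061 km/s.

Δv = 906 m/s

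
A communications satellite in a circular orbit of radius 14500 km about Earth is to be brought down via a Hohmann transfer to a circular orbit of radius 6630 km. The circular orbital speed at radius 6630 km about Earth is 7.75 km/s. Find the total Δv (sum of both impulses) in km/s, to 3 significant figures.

Δv = 2.42 km/s

From the circular-orbit relation v² = μ/r at r = 6630 km: μ = v²r = (7.75)² × 6630 = 3.98214×10^5 km³/s².
The Hohmann ellipse has a_t = (r₁ + r₂)/2 = 10565 km.
Circular speed at r₁: v₁ = √(μ/r₁) = √(3.98214×10^5/14500) = 5.2405 km/s.
On the transfer ellipse at r₁, vis-viva equation gives v_a = √[μ(2/r₁ − 1/a_t)] = 4.1514 km/s.
First burn Δv₁ = |v_a − v₁| = 1.089 km/s.
At r₂, v₂ = √(μ/r₂) = 7.750 km/s.
Transfer-orbit speed at r₂: v_p = √[μ(2/r₂ − 1/a_t)] = 9.079 km/s.
Second burn Δv₂ = |v₂ − v_p| = 1.329 km/s.
Total Δv = Δv₁ + Δv₂ = 2.418 km/s.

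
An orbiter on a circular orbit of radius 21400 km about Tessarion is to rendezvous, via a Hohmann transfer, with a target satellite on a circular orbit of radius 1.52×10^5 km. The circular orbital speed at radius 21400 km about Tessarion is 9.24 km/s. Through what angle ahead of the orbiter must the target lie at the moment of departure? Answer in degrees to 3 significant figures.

φ = 102°

From the circular-orbit relation v² = μ/r at r = 21400 km: μ = v²r = (9.24)² × 21400 = 1.82708×10^6 km³/s².
The Hohmann ellipse has a_t = (r₁ + r₂)/2 = 86700 km.
Transfer time t = π√(a_t³/μ) = 59333.5 s.
The target's mean motion on its circular orbit is ω₂ = √(μ/r₂³) = 2.28094×10^-5 rad/s.
Angle swept by the target during transfer: ω₂·t = 1.3534 rad = 77.54°.
Arrival is 180° from departure on the ellipse, so φ = 180° − 77.54° = 102°.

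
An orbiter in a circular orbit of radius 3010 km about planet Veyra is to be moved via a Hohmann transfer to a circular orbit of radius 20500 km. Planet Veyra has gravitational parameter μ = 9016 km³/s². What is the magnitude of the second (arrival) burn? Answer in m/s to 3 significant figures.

The Hohmann ellipse has a_t = (r₁ + r₂)/2 = 11755 km.
On the circular orbit at r = 20500 km, v_c = √(μ/r) = 0.6632 km/s.
Transfer-orbit speed at the same r (vis-viva, a = a_t): v_t = √[μ(2/r − 1/a_t)] = 0.3356 km/s.
Δv₂ = |v_t − v_c| = |0.3356 − 0.6632| = 0.3276 km/s.

Δv₂ = 328 m/s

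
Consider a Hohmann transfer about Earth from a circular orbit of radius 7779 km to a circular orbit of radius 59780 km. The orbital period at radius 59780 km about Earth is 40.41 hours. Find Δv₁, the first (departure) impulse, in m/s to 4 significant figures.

Δv₁ = 2364 m/s

From Kepler's third law T² = 4π²r³/μ at r = 59780 km, T = 40.41 hours = 40.41 × 3600 s = 1.45476×10^5 s: μ = 4π²r³/T² = 3.98515×10^5 km³/s².
Transfer-ellipse semi-major axis a_t = (r₁ + r₂)/2 = (7779 + 59780)/2 = 33779.5 km.
On the circular orbit at r = 7779 km, v_c = √(μ/r) = 7.1575 km/s.
Vis-viva on the transfer ellipse at r = 7779 km gives v_t = √[μ(2/r − 1/a_t)] = 9.5216 km/s.
Δv₁ = |v_t − v_c| = |9.5216 − 7.1575| = 2.364 km/s.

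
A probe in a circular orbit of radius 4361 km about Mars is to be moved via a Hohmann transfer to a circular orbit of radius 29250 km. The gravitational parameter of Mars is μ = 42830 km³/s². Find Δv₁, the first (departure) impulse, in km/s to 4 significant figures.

Semi-major axis of the transfer orbit: a_t = (4361 + 29250)/2 = 16805.5 km.
On the circular orbit at r = 4361 km, v_c = √(μ/r) = 3.1339 km/s.
Transfer-orbit speed at the same r (vis-viva, a = a_t): v_t = √[μ(2/r − 1/a_t)] = 4.1345 km/s.
Δv₁ = |v_t − v_c| = |4.1345 − 3.1339| = 1.001 km/s.

Δv₁ = 1.001 km/s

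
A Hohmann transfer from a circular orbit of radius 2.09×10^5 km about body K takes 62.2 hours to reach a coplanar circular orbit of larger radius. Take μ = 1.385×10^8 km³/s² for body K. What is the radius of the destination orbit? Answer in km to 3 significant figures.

Transfer time t = 62.2 hours = 2.2392×10^5 s, and t = π√(a_t³/μ).
So a_t = (μ t²/π²)^(1/3) = (1.385×10^8 × (2.2392×10^5)² / π²)^(1/3) = 8.8943×10^5 km.
Since a_t = (r₁ + r₂)/2, r₂ = 2a_t − r₁ = 2×8.8943×10^5 − 2.090×10^5 = 1.56986×10^6 km.

r₂ = 1.57×10^6 km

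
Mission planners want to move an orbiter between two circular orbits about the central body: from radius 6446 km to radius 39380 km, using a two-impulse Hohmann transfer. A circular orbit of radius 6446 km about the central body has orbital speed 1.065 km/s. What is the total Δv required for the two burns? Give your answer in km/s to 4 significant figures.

From the circular-orbit relation v² = μ/r at r = 6446 km: μ = v²r = (1.065)² × 6446 = 7311.21 km³/s².
Transfer-ellipse semi-major axis a_t = (r₁ + r₂)/2 = (6446 + 39380)/2 = 22913 km.
Circular speed at r₁: v₁ = √(μ/r₁) = √(7311.21/6446) = 1.0650 km/s.
Transfer-orbit speed at r₁ (v² = μ(2/r − 1/a)): v_p = √[μ(2/r₁ − 1/a_t)] = 1.3962 km/s.
First burn Δv₁ = |v_p − v₁| = 0.3312 km/s.
At r₂, v₂ = √(μ/r₂) = 0.43088 km/s.
Transfer-orbit speed at r₂: v_a = √[μ(2/r₂ − 1/a_t)] = 0.22854 km/s.
Second burn Δv₂ = |v₂ − v_a| = 0.2023 km/s.
Total Δv = Δv₁ + Δv₂ = 0.5335 km/s.

Δv = 0.5335 km/s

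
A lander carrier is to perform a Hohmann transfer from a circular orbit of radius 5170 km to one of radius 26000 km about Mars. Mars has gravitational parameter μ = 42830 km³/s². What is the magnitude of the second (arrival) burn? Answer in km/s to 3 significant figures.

Δv₂ = 0.544 km/s

Transfer-ellipse semi-major axis a_t = (r₁ + r₂)/2 = (5170 + 26000)/2 = 15585 km.
On the circular orbit at r = 26000 km, v_c = √(μ/r) = 1.28347 km/s.
Vis-viva on the transfer ellipse at r = 26000 km gives v_t = √[μ(2/r − 1/a_t)] = 0.739229 km/s.
Δv₂ = |v_t − v_c| = |0.739229 − 1.28347| = 0.5442 km/s.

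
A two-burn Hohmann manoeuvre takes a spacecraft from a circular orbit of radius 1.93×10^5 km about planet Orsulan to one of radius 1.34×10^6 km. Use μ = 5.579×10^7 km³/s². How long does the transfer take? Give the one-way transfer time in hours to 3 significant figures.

t = 78.4 hours

Transfer-ellipse semi-major axis a_t = (r₁ + r₂)/2 = (1.930×10^5 + 1.340×10^6)/2 = 7.665×10^5 km.
By Kepler's third law the transfer-orbit period is T = 2π√(a_t³/μ), so t = T/2 = 2.823×10^5 s.
Converting: 2.823×10^5 s ÷ 3600 s/hour = 78.4 hours.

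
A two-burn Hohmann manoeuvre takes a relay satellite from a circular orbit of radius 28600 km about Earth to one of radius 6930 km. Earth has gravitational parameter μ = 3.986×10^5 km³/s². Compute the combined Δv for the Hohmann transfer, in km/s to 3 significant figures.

Semi-major axis of the transfer orbit: a_t = (28600 + 6930)/2 = 17765 km.
Circular speed at r₁: v₁ = √(μ/r₁) = √(3.986×10^5/28600) = 3.73324 km/s.
On the transfer ellipse at r₁, vis-viva equation gives v_a = √[μ(2/r₁ − 1/a_t)] = 2.33168 km/s.
First burn Δv₁ = |v_a − v₁| = 1.4016 km/s.
Circular speed at r₂: v₂ = √(μ/r₂) = 7.58406 km/s.
Transfer-orbit speed at r₂: v_p = √[μ(2/r₂ − 1/a_t)] = 9.62282 km/s.
Second burn Δv₂ = |v₂ − v_p| = 2.0388 km/s.
Δv = Δv₁ + Δv₂ = 1.4016 + 2.0388 = 3.440 km/s.

Δv = 3.44 km/s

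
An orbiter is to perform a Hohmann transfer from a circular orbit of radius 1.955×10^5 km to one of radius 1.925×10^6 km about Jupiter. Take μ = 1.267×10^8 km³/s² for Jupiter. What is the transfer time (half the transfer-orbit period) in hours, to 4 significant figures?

Semi-major axis of the transfer orbit: a_t = (1.955×10^5 + 1.925×10^6)/2 = 1.06025×10^6 km.
By Kepler's third law the transfer-orbit period is T = 2π√(a_t³/μ), so t = T/2 = 3.047×10^5 s.
Converting: 3.047×10^5 s ÷ 3600 s/hour = 84.64 hours.

t = 84.64 hours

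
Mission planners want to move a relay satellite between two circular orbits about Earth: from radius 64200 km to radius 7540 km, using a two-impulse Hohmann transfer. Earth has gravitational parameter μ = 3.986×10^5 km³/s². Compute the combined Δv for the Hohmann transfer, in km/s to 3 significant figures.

Semi-major axis of the transfer orbit: a_t = (64200 + 7540)/2 = 35870 km.
At r₁ the circular-orbit speed is v₁ = √(μ/r₁) = 2.4917 km/s.
On the transfer ellipse at r₁, vis-viva gives v_a = √[μ(2/r₁ − 1/a_t)] = 1.1424 km/s.
First burn Δv₁ = |v_a − v₁| = 1.3493 km/s.
Circular speed at r₂: v₂ = √(μ/r₂) = 7.2708 km/s.
Transfer-orbit speed at r₂: v_p = √[μ(2/r₂ − 1/a_t)] = 9.7271 km/s.
Second burn Δv₂ = |v₂ − v_p| = 2.4563 km/s.
Δv = Δv₁ + Δv₂ = 1.3493 + 2.4563 = 3.806 km/s.

Δv = 3.81 km/s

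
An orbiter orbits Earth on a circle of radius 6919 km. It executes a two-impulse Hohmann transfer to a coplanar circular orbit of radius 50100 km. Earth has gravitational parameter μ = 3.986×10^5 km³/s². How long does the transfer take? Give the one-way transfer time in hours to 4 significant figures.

Semi-major axis of the transfer orbit: a_t = (6919 + 50100)/2 = 28509.5 km.
Transfer time t = π√(a_t³/μ) = π√((28509.5)³ / 3.986×10^5) = 23953 s.
Converting: 23953 s ÷ 3600 s/hour = 6.654 hours.

t = 6.654 hours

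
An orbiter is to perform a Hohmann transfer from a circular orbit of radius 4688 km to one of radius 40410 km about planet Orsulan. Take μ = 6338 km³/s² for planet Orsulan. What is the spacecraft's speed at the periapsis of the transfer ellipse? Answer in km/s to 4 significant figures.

v = 1.557 km/s

Semi-major axis of the transfer orbit: a_t = (4688 + 40410)/2 = 22549 km.
The periapsis of the transfer ellipse is at r = 4688 km.
From the vis-viva equation, v = √[μ(2/r − 1/a_t)] = 1.557 km/s.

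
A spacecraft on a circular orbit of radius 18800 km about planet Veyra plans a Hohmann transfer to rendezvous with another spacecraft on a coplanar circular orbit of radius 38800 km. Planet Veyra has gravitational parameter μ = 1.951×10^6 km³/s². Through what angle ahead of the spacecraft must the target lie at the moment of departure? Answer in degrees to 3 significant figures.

Semi-major axis of the transfer orbit: a_t = (18800 + 38800)/2 = 28800 km.
The half-period of the transfer ellipse is t = π√(a_t³/μ) = 10990 s.
Target angular speed ω₂ = √(μ/r₂³) = 1.828×10^-4 rad/s.
Angle swept by the target during transfer: ω₂·t = 2.009 rad = 115.1°.
Arrival is 180° from departure on the ellipse, so φ = 180° − 115.1° = 64.9°.

φ = 64.9°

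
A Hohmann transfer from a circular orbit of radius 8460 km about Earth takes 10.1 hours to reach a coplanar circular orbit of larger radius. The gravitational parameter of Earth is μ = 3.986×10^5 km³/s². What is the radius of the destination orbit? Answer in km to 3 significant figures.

Transfer time t = 10.1 hours = 36360 s, and t = π√(a_t³/μ).
So a_t = (μ t²/π²)^(1/3) = (3.986×10^5 × (36360)² / π²)^(1/3) = 37656 km.
Since a_t = (r₁ + r₂)/2, r₂ = 2a_t − r₁ = 2×37656 − 8460 = 66852 km.

r₂ = 66900 km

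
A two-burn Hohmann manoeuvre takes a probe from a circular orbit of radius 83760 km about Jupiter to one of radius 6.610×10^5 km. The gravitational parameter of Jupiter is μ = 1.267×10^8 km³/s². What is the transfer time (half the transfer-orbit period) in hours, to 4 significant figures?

t = 17.62 hours

The Hohmann ellipse has a_t = (r₁ + r₂)/2 = 3.7238×10^5 km.
By Kepler's third law the transfer-orbit period is T = 2π√(a_t³/μ), so t = T/2 = 63420 s.
Converting: 63420 s ÷ 3600 s/hour = 17.62 hours.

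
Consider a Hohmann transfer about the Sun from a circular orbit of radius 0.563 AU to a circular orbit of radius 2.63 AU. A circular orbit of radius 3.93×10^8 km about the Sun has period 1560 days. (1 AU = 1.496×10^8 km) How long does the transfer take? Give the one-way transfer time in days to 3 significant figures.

t = 370 days

From Kepler's third law T² = 4π²r³/μ at r = 3.93×10^8 km, T = 1560 days = 1560 × 86400 s = 1.34784×10^8 s: μ = 4π²r³/T² = 1.31905×10^11 km³/s².
In km: r₁ = 0.563 × 1.496×10^8 = 8.42248×10^7 km; r₂ = 2.63 × 1.496×10^8 = 3.93448×10^8 km.
Transfer-ellipse semi-major axis a_t = (r₁ + r₂)/2 = (8.42248×10^7 + 3.93448×10^8)/2 = 2.388364×10^8 km.
By Kepler's third law the transfer-orbit period is T = 2π√(a_t³/μ), so t = T/2 = 3.193×10^7 s.
Converting: 3.193×10^7 s ÷ 86400 s/day = 370 days.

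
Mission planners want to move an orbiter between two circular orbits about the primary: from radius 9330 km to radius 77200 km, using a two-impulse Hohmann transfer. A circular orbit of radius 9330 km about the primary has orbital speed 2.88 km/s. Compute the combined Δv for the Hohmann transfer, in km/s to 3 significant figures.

Δv = 1.50 km/s

From the circular-orbit relation v² = μ/r at r = 9330 km: μ = v²r = (2.88)² × 9330 = 77386.8 km³/s².
Transfer-ellipse semi-major axis a_t = (r₁ + r₂)/2 = (9330 + 77200)/2 = 43265 km.
Circular speed at r₁: v₁ = √(μ/r₁) = √(77386.8/9330) = 2.8800 km/s.
Transfer-orbit speed at r₁ (vis-viva equation): v_p = √[μ(2/r₁ − 1/a_t)] = 3.8471 km/s.
First burn Δv₁ = |v_p − v₁| = 0.9671 km/s.
Circular speed at r₂: v₂ = √(μ/r₂) = 1.0012 km/s.
Transfer-orbit speed at r₂: v_a = √[μ(2/r₂ − 1/a_t)] = 0.46494 km/s.
Second burn Δv₂ = |v₂ − v_a| = 0.5363 km/s.
Total Δv = Δv₁ + Δv₂ = 1.503 km/s.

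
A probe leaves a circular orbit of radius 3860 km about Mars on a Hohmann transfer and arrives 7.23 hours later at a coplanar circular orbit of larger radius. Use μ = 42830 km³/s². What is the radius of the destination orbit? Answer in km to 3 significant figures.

Transfer time t = 7.23 hours = 26028 s, and t = π√(a_t³/μ).
So a_t = (μ t²/π²)^(1/3) = (42830 × (26028)² / π²)^(1/3) = 14326 km.
Since a_t = (r₁ + r₂)/2, r₂ = 2a_t − r₁ = 2×14326 − 3860 = 24792 km.

r₂ = 24800 km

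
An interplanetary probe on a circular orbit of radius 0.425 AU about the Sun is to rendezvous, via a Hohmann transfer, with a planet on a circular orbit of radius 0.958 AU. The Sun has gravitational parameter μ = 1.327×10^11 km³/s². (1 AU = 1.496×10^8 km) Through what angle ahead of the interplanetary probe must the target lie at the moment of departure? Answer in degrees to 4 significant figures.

φ = 69.61°

In km: r₁ = 0.425 × 1.496×10^8 = 6.358×10^7 km; r₂ = 0.958 × 1.496×10^8 = 1.433168×10^8 km.
Semi-major axis of the transfer orbit: a_t = (6.358×10^7 + 1.433168×10^8)/2 = 1.034484×10^8 km.
The half-period of the transfer ellipse is t = π√(a_t³/μ) = 9.0740×10^6 s.
The target's mean motion on its circular orbit is ω₂ = √(μ/r₂³) = 2.1232×10^-7 rad/s.
Angle swept by the target during transfer: ω₂·t = 1.9266 rad = 110.39°.
Arrival is 180° from departure on the ellipse, so φ = 180° − 110.39° = 69.61°.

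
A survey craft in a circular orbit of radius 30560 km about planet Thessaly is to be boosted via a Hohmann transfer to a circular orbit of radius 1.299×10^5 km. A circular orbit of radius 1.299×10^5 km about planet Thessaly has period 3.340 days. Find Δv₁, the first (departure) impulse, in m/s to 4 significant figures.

From Kepler's third law T² = 4π²r³/μ at r = 1.299×10^5 km, T = 3.340 days = 3.340 × 86400 s = 2.88576×10^5 s: μ = 4π²r³/T² = 1.03912×10^6 km³/s².
The Hohmann ellipse has a_t = (r₁ + r₂)/2 = 80230 km.
On the circular orbit at r = 30560 km, v_c = √(μ/r) = 5.831 km/s.
Vis-viva on the transfer ellipse at r = 30560 km gives v_t = √[μ(2/r − 1/a_t)] = 7.420 km/s.
Δv₁ = |v_t − v_c| = |7.420 − 5.831| = 1.589 km/s.

Δv₁ = 1589 m/s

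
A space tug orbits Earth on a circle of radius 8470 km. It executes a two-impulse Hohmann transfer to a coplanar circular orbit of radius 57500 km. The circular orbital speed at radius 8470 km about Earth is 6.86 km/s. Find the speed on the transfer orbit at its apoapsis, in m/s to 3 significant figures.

From the circular-orbit relation v² = μ/r at r = 8470 km: μ = v²r = (6.86)² × 8470 = 3.98595×10^5 km³/s².
Semi-major axis of the transfer orbit: a_t = (8470 + 57500)/2 = 32985 km.
The apoapsis of the transfer ellipse is at r = 57500 km.
Applying v² = μ(2/r − 1/a_t): v = 1.334 km/s.

v = 1330 m/s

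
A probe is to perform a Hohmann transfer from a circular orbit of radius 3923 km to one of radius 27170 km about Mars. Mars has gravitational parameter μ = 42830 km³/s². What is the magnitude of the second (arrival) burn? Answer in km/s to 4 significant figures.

Δv₂ = 0.6248 km/s

Transfer-ellipse semi-major axis a_t = (r₁ + r₂)/2 = (3923 + 27170)/2 = 15546.5 km.
On the circular orbit at r = 27170 km, v_c = √(μ/r) = 1.2555 km/s.
Vis-viva on the transfer ellipse at r = 27170 km gives v_t = √[μ(2/r − 1/a_t)] = 0.63070 km/s.
Δv₂ = |v_t − v_c| = |0.63070 − 1.2555| = 0.6248 km/s.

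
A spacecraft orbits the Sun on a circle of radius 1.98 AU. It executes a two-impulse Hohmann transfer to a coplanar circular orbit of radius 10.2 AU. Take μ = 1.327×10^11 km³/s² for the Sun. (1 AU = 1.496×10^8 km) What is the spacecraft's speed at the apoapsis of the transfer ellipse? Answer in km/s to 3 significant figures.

v = 5.32 km/s

In km: r₁ = 1.98 × 1.496×10^8 = 2.96208×10^8 km; r₂ = 10.2 × 1.496×10^8 = 1.52592×10^9 km.
The Hohmann ellipse has a_t = (r₁ + r₂)/2 = 9.11064×10^8 km.
The apoapsis of the transfer ellipse is at r = 1.52592×10^9 km.
Vis-viva: v = √[μ(2/r − 1/a_t)] = √[1.327×10^11 × (2/1.52592×10^9 − 1/9.11064×10^8)] = 5.317 km/s.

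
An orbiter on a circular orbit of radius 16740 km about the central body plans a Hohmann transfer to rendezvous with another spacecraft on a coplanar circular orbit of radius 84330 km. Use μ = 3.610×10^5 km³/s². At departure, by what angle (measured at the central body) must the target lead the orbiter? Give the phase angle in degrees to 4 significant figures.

Semi-major axis of the transfer orbit: a_t = (16740 + 84330)/2 = 50535 km.
The half-period of the transfer ellipse is t = π√(a_t³/μ) = 59400 s.
Target angular speed ω₂ = √(μ/r₂³) = 2.4535×10^-5 rad/s.
Angle swept by the target during transfer: ω₂·t = 1.4574 rad = 83.50°.
The orbiter traverses 180° on the transfer ellipse, so the target must lead by 180° − 83.50° = 96.50°.

φ = 96.50°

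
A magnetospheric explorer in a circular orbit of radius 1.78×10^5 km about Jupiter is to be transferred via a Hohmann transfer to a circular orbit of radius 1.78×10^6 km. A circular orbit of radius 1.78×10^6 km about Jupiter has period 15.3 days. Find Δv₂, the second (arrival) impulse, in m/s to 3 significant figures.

Δv₂ = 4850 m/s

From Kepler's third law T² = 4π²r³/μ at r = 1.78×10^6 km, T = 15.3 days = 15.3 × 86400 s = 1.32192×10^6 s: μ = 4π²r³/T² = 1.27412×10^8 km³/s².
Semi-major axis of the transfer orbit: a_t = (1.780×10^5 + 1.780×10^6)/2 = 9.790×10^5 km.
Circular speed at r = 1.780×10^6 km: v_c = √(μ/r) = 8.4605 km/s.
Vis-viva on the transfer ellipse at r = 1.780×10^6 km gives v_t = √[μ(2/r − 1/a_t)] = 3.6076 km/s.
Δv₂ = |v_t − v_c| = |3.6076 − 8.4605| = 4.853 km/s.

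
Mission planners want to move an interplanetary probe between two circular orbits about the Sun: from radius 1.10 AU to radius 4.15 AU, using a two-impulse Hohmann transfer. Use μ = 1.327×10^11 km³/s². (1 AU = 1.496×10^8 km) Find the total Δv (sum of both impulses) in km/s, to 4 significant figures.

In km: r₁ = 1.10 × 1.496×10^8 = 1.6456×10^8 km; r₂ = 4.15 × 1.496×10^8 = 6.2084×10^8 km.
Semi-major axis of the transfer orbit: a_t = (1.6456×10^8 + 6.2084×10^8)/2 = 3.927×10^8 km.
Circular speed at r₁: v₁ = √(μ/r₁) = √(1.327×10^11/1.6456×10^8) = 28.397 km/s.
Transfer-orbit speed at r₁ (vis-viva): v_p = √[μ(2/r₁ − 1/a_t)] = 35.705 km/s.
First burn Δv₁ = |v_p − v₁| = 7.308 km/s.
Circular speed at r₂: v₂ = √(μ/r₂) = 14.62 km/s.
Transfer-orbit speed at r₂: v_a = √[μ(2/r₂ − 1/a_t)] = 9.464 km/s.
Second burn Δv₂ = |v₂ − v_a| = 5.156 km/s.
Total Δv = Δv₁ + Δv₂ = 12.46 km/s.

Δv = 12.46 km/s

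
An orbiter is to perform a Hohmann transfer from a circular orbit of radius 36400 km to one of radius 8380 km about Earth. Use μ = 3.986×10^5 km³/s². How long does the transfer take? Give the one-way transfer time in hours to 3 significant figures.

Transfer-ellipse semi-major axis a_t = (r₁ + r₂)/2 = (36400 + 8380)/2 = 22390 km.
Transfer time t = π√(a_t³/μ) = π√((22390)³ / 3.986×10^5) = 16670 s.
Converting: 16670 s ÷ 3600 s/hour = 4.63 hours.

t = 4.63 hours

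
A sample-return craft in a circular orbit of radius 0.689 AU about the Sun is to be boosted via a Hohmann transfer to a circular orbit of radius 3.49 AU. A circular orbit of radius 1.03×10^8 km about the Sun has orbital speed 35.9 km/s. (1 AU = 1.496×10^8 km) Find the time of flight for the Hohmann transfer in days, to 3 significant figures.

t = 552 days

From the circular-orbit relation v² = μ/r at r = 1.03×10^8 km: μ = v²r = (35.9)² × 1.03×10^8 = 1.32747×10^11 km³/s².
In km: r₁ = 0.689 × 1.496×10^8 = 1.030744×10^8 km; r₂ = 3.49 × 1.496×10^8 = 5.22104×10^8 km.
Semi-major axis of the transfer orbit: a_t = (1.030744×10^8 + 5.22104×10^8)/2 = 3.125892×10^8 km.
Half the transfer-orbit period gives t = π√(a_t³/μ) = 4.765×10^7 s.
Converting: 4.765×10^7 s ÷ 86400 s/day = 552 days.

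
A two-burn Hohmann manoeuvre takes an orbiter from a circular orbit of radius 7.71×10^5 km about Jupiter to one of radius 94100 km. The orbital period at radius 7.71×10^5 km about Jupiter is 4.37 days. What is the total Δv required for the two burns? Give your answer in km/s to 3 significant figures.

From Kepler's third law T² = 4π²r³/μ at r = 7.71×10^5 km, T = 4.37 days = 4.37 × 86400 s = 3.77568×10^5 s: μ = 4π²r³/T² = 1.26921×10^8 km³/s².
The Hohmann ellipse has a_t = (r₁ + r₂)/2 = 4.3255×10^5 km.
Circular speed at r₁: v₁ = √(μ/r₁) = √(1.26921×10^8/7.710×10^5) = 12.83 km/s.
On the transfer ellipse at r₁, vis-viva gives v_a = √[μ(2/r₁ − 1/a_t)] = 5.984 km/s.
First burn Δv₁ = |v_a − v₁| = 6.8460 km/s.
Circular speed at r₂: v₂ = √(μ/r₂) = 36.726 km/s.
Transfer-orbit speed at r₂: v_p = √[μ(2/r₂ − 1/a_t)] = 49.032 km/s.
Second burn Δv₂ = |v₂ − v_p| = 12.306 km/s.
Total Δv = Δv₁ + Δv₂ = 19.15 km/s.

Δv = 19.2 km/s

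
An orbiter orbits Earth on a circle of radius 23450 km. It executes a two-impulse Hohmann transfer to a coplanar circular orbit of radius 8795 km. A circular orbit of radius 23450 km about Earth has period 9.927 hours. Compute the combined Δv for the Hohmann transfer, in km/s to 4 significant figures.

From Kepler's third law T² = 4π²r³/μ at r = 23450 km, T = 9.927 hours = 9.927 × 3600 s = 35737.2 s: μ = 4π²r³/T² = 3.98609×10^5 km³/s².
The Hohmann ellipse has a_t = (r₁ + r₂)/2 = 16122.5 km.
Circular speed at r₁: v₁ = √(μ/r₁) = √(3.98609×10^5/23450) = 4.123 km/s.
On the transfer ellipse at r₁, vis-viva equation gives v_a = √[μ(2/r₁ − 1/a_t)] = 3.045 km/s.
First burn Δv₁ = |v_a − v₁| = 1.078 km/s.
At r₂, v₂ = √(μ/r₂) = 6.732 km/s.
Transfer-orbit speed at r₂: v_p = √[μ(2/r₂ − 1/a_t)] = 8.119 km/s.
Second burn Δv₂ = |v₂ − v_p| = 1.387 km/s.
Total Δv = Δv₁ + Δv₂ = 2.465 km/s.

Δv = 2.465 km/s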